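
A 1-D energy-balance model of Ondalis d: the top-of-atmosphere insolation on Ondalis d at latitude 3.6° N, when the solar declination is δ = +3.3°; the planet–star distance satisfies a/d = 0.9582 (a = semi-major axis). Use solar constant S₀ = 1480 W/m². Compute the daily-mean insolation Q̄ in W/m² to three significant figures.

Q̄ ≈ 433 W/m²

cos H₀ = −tan(+3.6°) tan(+3.300°) = -0.0036, H₀ = 1.5744 rad.
Bracket: H₀ sin φ sin δ + cos φ cos δ sin H₀ = 1.5744×0.06279×0.05756 + 0.99803×0.99834×0.99999 = 0.005690 + 0.996363 = 1.002053.
Inverse-square distance factor (a/d)² = 0.9582² = 0.918147.
Q̄ = (S₀/π) × 0.918147 × [bracket] = (1480/π) × 0.918147 × 1.002053 = 433.4 W/m².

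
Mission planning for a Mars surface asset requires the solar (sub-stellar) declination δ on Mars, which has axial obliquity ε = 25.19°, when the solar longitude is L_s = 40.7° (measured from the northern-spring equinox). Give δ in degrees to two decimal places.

δ = +16.11°

sin δ = sin ε · sin L_s = sin 25.19° × sin 40.7° = 0.277547.
δ = arcsin(0.277547) = +16.11°.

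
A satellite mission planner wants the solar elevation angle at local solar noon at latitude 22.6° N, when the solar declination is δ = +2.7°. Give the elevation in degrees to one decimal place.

70.1°

At local noon the hour angle is zero, so the zenith angle equals |φ − δ| = |+22.6° − (+2.700°)| = 19.900°.
Elevation = 90° − 19.900° = 70.1°.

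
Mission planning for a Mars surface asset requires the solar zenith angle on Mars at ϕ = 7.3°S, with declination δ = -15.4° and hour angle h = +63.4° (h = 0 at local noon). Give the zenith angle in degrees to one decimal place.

θ_z = 62.5°

cos θ_z = sin ϕ sin δ + cos ϕ cos δ cos h = 0.033743 + 0.428183 = 0.461926.
θ_z = arccos(0.461926) = 62.5°.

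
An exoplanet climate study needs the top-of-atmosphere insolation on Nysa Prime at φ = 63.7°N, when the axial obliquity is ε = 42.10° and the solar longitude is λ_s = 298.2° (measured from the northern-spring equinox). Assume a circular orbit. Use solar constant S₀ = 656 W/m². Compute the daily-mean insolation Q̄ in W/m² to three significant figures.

Solar declination: sin δ = sin ε · sin λ_s = sin 42.10° × sin 298.2° = -0.59085, so δ = -36.217°.
cos H₀ = −tan(+63.7°) tan(-36.217°) = 1.4818 ≥ 1 ⇒ polar night, H₀ = 0 and Q̄ = 0.

Q̄ ≈ 0.00 W/m²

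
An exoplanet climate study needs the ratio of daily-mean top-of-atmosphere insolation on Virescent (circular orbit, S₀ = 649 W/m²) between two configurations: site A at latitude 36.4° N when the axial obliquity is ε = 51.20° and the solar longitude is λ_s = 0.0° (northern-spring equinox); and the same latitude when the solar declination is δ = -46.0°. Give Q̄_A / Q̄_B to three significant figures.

Q̄_A / Q̄_B ≈ 13.1

— Configuration A (φ=+36.4°):
Solar declination: sin δ = sin ε · sin λ_s = sin 51.20° × sin 0.0° = 0.00000, so δ = +0.000°.
cos H₀ = −tan(+36.4°) tan(+0.000°) = -0.0000, H₀ = 1.5708 rad.
Bracket: H₀ sin φ sin δ + cos φ cos δ sin H₀ = 1.5708×0.59342×0.00000 + 0.80489×1.00000×1.00000 = 0.000000 + 0.804890 = 0.804890.
Q̄ = (S₀/π) × [bracket] = (649/π) × 0.804890 = 166.28 W/m².
— Configuration B (φ=+36.4°):
cos H₀ = −tan(+36.4°) tan(-46.000°) = 0.7635, H₀ = 0.7021 rad.
Bracket: H₀ sin φ sin δ + cos φ cos δ sin H₀ = 0.7021×0.59342×-0.71934 + 0.80489×0.69466×0.64586 = -0.299706 + 0.361116 = 0.061410.
Q̄ = (S₀/π) × [bracket] = (649/π) × 0.061410 = 12.686 W/m².
Ratio Q̄_A / Q̄_B = 166.28 / 12.686 = 13.11.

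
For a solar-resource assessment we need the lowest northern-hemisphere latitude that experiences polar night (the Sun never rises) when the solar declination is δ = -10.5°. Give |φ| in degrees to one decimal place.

Polar night requires cos H₀ = −tan φ tan δ ≥ 1, i.e. tan φ tan δ ≤ −1.
The boundary is |tan φ| · |tan δ| = 1, so |φ| = 90° − |δ| = 90° − 10.5° = 79.5° in the northern hemisphere.

|φ| = 79.5°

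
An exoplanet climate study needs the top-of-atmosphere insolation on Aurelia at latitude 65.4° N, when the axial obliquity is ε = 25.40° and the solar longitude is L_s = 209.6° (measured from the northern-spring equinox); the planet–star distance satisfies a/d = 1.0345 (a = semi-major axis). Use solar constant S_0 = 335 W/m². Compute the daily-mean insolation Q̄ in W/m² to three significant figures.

Q̄ ≈ 17.2 W/m²

Solar declination: sin δ = sin ε · sin L_s = sin 25.40° × sin 209.6° = -0.21187, so δ = -12.232°.
cos h₀ = −tan(+65.4°) tan(-12.232°) = 0.4735, h₀ = 1.0775 rad.
Bracket: h₀ sin ϕ sin δ + cos ϕ cos δ sin h₀ = 1.0775×0.90924×-0.21187 + 0.41628×0.97730×0.88079 = -0.207570 + 0.358332 = 0.150762.
Inverse-square distance factor (a/d)² = 1.0345² = 1.070190.
Q̄ = (S_0/π) × 1.070190 × [bracket] = (335/π) × 1.070190 × 0.150762 = 17.20 W/m².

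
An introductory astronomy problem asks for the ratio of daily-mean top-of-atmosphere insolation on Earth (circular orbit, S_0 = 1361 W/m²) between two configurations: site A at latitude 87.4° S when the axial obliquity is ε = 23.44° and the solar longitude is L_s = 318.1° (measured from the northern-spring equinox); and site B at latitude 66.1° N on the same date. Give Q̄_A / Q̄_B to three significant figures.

— Configuration A (ϕ=-87.4°):
Solar declination: sin δ = sin ε · sin L_s = sin 23.44° × sin 318.1° = -0.26566, so δ = -15.406°.
cos h₀ = −tan(-87.4°) tan(-15.406°) = -6.0682 ≤ −1 ⇒ polar day, h₀ = π.
Bracket: h₀ sin ϕ sin δ + cos ϕ cos δ sin h₀ = 3.1416×-0.99897×-0.26566 + 0.04536×0.96407×0.00000 = 0.833738 + 0.000000 = 0.833738.
Q̄ = (S_0/π) × [bracket] = (1361/π) × 0.833738 = 361.19 W/m².
— Configuration B (ϕ=+66.1°):
cos h₀ = −tan(+66.1°) tan(-15.406°) = 0.6218, h₀ = 0.8997 rad.
Bracket: h₀ sin ϕ sin δ + cos ϕ cos δ sin h₀ = 0.8997×0.91425×-0.26566 + 0.40514×0.96407×0.78315 = -0.218519 + 0.305885 = 0.087366.
Q̄ = (S_0/π) × [bracket] = (1361/π) × 0.087366 = 37.849 W/m².
Ratio Q̄_A / Q̄_B = 361.19 / 37.849 = 9.543.

Q̄_A / Q̄_B ≈ 9.54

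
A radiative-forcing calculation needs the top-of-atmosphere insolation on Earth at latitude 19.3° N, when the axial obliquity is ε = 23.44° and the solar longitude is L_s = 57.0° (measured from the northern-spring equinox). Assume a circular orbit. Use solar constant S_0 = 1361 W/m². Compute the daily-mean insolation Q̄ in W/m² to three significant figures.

Q̄ ≈ 463 W/m²

Solar declination: sin δ = sin ε · sin L_s = sin 23.44° × sin 57.0° = 0.33361, so δ = +19.488°.
cos h₀ = −tan(+19.3°) tan(+19.488°) = -0.1239, h₀ = 1.6950 rad.
Bracket: h₀ sin ϕ sin δ + cos ϕ cos δ sin h₀ = 1.6950×0.33051×0.33361 + 0.94380×0.94271×0.99229 = 0.186893 + 0.882870 = 1.069763.
Q̄ = (S_0/π) × [bracket] = (1361/π) × 1.069763 = 463.4 W/m².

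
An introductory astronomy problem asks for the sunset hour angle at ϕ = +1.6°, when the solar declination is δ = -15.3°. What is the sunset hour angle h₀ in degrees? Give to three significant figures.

h₀ = 89.6°

cos h₀ = −tan ϕ · tan δ = −tan(+1.6°) × tan(-15.300°) = 0.0076, so h₀ = 1.5632 rad = 89.56°.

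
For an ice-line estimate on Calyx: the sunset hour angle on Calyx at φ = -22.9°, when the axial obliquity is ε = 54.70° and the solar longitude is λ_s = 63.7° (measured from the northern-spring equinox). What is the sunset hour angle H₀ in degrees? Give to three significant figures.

H₀ = 63.0°

Solar declination: sin δ = sin ε · sin λ_s = sin 54.70° × sin 63.7° = 0.73166, so δ = +47.025°.
cos H₀ = −tan φ · tan δ = −tan(-22.9°) × tan(+47.025°) = 0.4534, so H₀ = 1.1002 rad = 63.04°.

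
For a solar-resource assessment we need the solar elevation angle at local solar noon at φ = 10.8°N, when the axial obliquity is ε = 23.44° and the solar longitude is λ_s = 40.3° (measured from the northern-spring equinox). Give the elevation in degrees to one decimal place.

Solar declination: sin δ = sin ε · sin λ_s = sin 23.44° × sin 40.3° = 0.25729, so δ = +14.909°.
At local noon the hour angle is zero, so the zenith angle equals |φ − δ| = |+10.8° − (+14.909°)| = 4.109°.
Elevation = 90° − 4.109° = 85.9°.

85.9°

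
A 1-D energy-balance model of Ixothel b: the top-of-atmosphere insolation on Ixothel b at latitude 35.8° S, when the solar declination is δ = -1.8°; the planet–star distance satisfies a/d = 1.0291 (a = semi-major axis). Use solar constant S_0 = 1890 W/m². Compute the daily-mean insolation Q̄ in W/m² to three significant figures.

Q̄ ≈ 535 W/m²

cos h₀ = −tan(-35.8°) tan(-1.800°) = -0.0227, h₀ = 1.5935 rad.
Bracket: h₀ sin ϕ sin δ + cos ϕ cos δ sin h₀ = 1.5935×-0.58496×-0.03141 + 0.81106×0.99951×0.99974 = 0.029278 + 0.810452 = 0.839730.
Inverse-square distance factor (a/d)² = 1.0291² = 1.059047.
Q̄ = (S_0/π) × 1.059047 × [bracket] = (1890/π) × 1.059047 × 0.839730 = 535.0 W/m².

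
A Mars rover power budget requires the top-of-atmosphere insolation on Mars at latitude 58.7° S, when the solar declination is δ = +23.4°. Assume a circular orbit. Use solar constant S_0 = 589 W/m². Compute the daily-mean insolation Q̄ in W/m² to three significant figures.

Q̄ ≈ 13.2 W/m²

cos h₀ = −tan(-58.7°) tan(+23.400°) = 0.7117, h₀ = 0.7788 rad.
Bracket: h₀ sin ϕ sin δ + cos ϕ cos δ sin h₀ = 0.7788×-0.85446×0.39715 + 0.51952×0.91775×0.70245 = -0.264285 + 0.334921 = 0.070636.
Q̄ = (S_0/π) × [bracket] = (589/π) × 0.070636 = 13.24 W/m².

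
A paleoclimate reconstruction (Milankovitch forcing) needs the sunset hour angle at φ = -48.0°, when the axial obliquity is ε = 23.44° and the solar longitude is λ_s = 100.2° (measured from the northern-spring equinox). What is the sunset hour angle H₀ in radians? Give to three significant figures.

Solar declination: sin δ = sin ε · sin λ_s = sin 23.44° × sin 100.2° = 0.39150, so δ = +23.048°.
cos H₀ = −tan φ · tan δ = −tan(-48.0°) × tan(+23.048°) = 0.4725, so H₀ = 1.0786 rad = 61.80°.

H₀ = 1.08 rad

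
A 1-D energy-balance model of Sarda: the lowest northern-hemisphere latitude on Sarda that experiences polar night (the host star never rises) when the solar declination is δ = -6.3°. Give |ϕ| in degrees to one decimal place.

|ϕ| = 83.7°

Polar night requires cos h₀ = −tan ϕ tan δ ≥ 1, i.e. tan ϕ tan δ ≤ −1.
The boundary is |tan ϕ| · |tan δ| = 1, so |ϕ| = 90° − |δ| = 90° − 6.3° = 83.7° in the northern hemisphere.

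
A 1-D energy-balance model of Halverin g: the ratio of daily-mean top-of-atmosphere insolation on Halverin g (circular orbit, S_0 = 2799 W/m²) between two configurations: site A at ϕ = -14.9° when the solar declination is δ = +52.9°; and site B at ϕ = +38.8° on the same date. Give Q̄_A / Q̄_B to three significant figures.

Q̄_A / Q̄_B ≈ 0.189

— Configuration A (ϕ=-14.9°):
cos h₀ = −tan(-14.9°) tan(+52.900°) = 0.3518, h₀ = 1.2113 rad.
Bracket: h₀ sin ϕ sin δ + cos ϕ cos δ sin h₀ = 1.2113×-0.25713×0.79758 + 0.96638×0.60321×0.93607 = -0.248416 + 0.545663 = 0.297247.
Q̄ = (S_0/π) × [bracket] = (2799/π) × 0.297247 = 264.83 W/m².
— Configuration B (ϕ=+38.8°):
cos h₀ = −tan(+38.8°) tan(+52.900°) = -1.0631 ≤ −1 ⇒ polar day, h₀ = π.
Bracket: h₀ sin ϕ sin δ + cos ϕ cos δ sin h₀ = 3.1416×0.62660×0.79758 + 0.77934×0.60321×0.00000 = 1.570057 + 0.000000 = 1.570057.
Q̄ = (S_0/π) × [bracket] = (2799/π) × 1.570057 = 1398.8 W/m².
Ratio Q̄_A / Q̄_B = 264.83 / 1398.8 = 0.1893.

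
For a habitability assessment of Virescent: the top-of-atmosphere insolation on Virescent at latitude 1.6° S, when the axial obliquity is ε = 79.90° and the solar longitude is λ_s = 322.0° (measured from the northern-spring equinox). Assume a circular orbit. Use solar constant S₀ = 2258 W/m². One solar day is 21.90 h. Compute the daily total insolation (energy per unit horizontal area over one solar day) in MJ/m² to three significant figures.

46.6 MJ/m²

Solar declination: sin δ = sin ε · sin λ_s = sin 79.90° × sin 322.0° = -0.60612, so δ = -37.310°.
cos H₀ = −tan(-1.6°) tan(-37.310°) = -0.0213, H₀ = 1.5921 rad.
Bracket: H₀ sin φ sin δ + cos φ cos δ sin H₀ = 1.5921×-0.02792×-0.60612 + 0.99961×0.79537×0.99977 = 0.026943 + 0.794877 = 0.821820.
Q̄ = (S₀/π) × [bracket] = (2258/π) × 0.821820 = 590.68 W/m².
Daily total = Q̄ × 21.90 h × 3600 s/h = 590.68 × 21.90 × 3600 / 10⁶ = 46.57 MJ/m².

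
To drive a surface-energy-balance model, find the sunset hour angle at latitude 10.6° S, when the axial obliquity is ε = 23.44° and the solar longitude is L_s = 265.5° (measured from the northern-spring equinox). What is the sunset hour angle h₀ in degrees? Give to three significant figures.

Solar declination: sin δ = sin ε · sin L_s = sin 23.44° × sin 265.5° = -0.39656, so δ = -23.363°.
cos h₀ = −tan ϕ · tan δ = −tan(-10.6°) × tan(-23.363°) = -0.0808, so h₀ = 1.6517 rad = 94.64°.

h₀ = 94.6°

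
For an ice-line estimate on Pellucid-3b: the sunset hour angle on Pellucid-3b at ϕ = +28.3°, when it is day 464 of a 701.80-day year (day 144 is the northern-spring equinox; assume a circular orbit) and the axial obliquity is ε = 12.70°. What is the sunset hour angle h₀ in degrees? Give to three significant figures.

h₀ = 91.9°

Solar longitude: L_s = 360° × (464 − 144)/701.80 = 164.149°.
sin δ = sin 12.70° × sin 164.149° = 0.06005, so δ = +3.443°.
cos h₀ = −tan ϕ · tan δ = −tan(+28.3°) × tan(+3.443°) = -0.0324, so h₀ = 1.6032 rad = 91.86°.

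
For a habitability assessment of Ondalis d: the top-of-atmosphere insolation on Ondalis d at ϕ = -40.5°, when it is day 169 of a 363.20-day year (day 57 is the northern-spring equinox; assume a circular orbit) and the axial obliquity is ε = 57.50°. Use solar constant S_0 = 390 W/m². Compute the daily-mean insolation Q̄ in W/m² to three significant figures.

Q̄ ≈ 0.00 W/m²

Solar longitude: L_s = 360° × (169 − 57)/363.20 = 111.013°.
sin δ = sin 57.50° × sin 111.013° = 0.78730, so δ = +51.934°.
cos h₀ = −tan(-40.5°) tan(+51.934°) = 1.0906 ≥ 1 ⇒ polar night, h₀ = 0 and Q̄ = 0.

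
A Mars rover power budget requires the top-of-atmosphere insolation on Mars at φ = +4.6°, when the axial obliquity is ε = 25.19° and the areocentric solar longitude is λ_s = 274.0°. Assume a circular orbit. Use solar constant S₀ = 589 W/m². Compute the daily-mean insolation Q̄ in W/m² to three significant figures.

Q̄ ≈ 159 W/m²

sin δ = sin 25.19° × sin 274.0° = -0.42458, so δ = -25.124°.
cos H₀ = −tan(+4.6°) tan(-25.124°) = 0.0377, H₀ = 1.5331 rad.
Bracket: H₀ sin φ sin δ + cos φ cos δ sin H₀ = 1.5331×0.08020×-0.42458 + 0.99678×0.90539×0.99929 = -0.052204 + 0.901834 = 0.849630.
Q̄ = (S₀/π) × [bracket] = (589/π) × 0.849630 = 159.3 W/m².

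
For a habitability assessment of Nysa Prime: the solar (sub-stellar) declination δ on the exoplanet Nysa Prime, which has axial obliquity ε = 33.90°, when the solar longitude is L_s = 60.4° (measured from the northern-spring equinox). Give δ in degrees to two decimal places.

δ = +29.01°

sin δ = sin ε · sin L_s = sin 33.90° × sin 60.4° = 0.484957.
δ = arcsin(0.484957) = +29.01°.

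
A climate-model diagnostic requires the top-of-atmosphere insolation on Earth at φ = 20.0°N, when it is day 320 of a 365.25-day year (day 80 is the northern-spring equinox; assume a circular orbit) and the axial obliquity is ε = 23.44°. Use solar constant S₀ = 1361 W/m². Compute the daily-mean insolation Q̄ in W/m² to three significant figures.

Q̄ ≈ 310 W/m²

Solar longitude: λ_s = 360° × (320 − 80)/365.25 = 236.550°.
sin δ = sin 23.44° × sin 236.550° = -0.33190, so δ = -19.384°.
cos H₀ = −tan(+20.0°) tan(-19.384°) = 0.1281, H₀ = 1.4424 rad.
Bracket: H₀ sin φ sin δ + cos φ cos δ sin H₀ = 1.4424×0.34202×-0.33190 + 0.93969×0.94331×0.99177 = -0.163736 + 0.879124 = 0.715388.
Q̄ = (S₀/π) × [bracket] = (1361/π) × 0.715388 = 309.9 W/m².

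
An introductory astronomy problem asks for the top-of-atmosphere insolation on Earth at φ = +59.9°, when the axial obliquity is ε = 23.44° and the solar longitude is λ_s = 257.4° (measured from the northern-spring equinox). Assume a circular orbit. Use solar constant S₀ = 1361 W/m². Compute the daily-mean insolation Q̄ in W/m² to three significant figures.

Q̄ ≈ 27.4 W/m²

Solar declination: sin δ = sin ε · sin λ_s = sin 23.44° × sin 257.4° = -0.38821, so δ = -22.843°.
cos H₀ = −tan(+59.9°) tan(-22.843°) = 0.7267, H₀ = 0.7573 rad.
Bracket: H₀ sin φ sin δ + cos φ cos δ sin H₀ = 0.7573×0.86515×-0.38821 + 0.50151×0.92157×0.68697 = -0.254347 + 0.317501 = 0.063154.
Q̄ = (S₀/π) × [bracket] = (1361/π) × 0.063154 = 27.36 W/m².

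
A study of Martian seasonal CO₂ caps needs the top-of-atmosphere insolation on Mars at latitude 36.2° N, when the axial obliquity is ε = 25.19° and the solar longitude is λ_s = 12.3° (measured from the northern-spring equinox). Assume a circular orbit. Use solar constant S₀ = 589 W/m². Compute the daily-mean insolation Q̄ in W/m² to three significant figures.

Q̄ ≈ 167 W/m²

Solar declination: sin δ = sin ε · sin λ_s = sin 25.19° × sin 12.3° = 0.09067, so δ = +5.202°.
cos H₀ = −tan(+36.2°) tan(+5.202°) = -0.0666, H₀ = 1.6375 rad.
Bracket: H₀ sin φ sin δ + cos φ cos δ sin H₀ = 1.6375×0.59061×0.09067 + 0.80696×0.99588×0.99778 = 0.087689 + 0.801851 = 0.889540.
Q̄ = (S₀/π) × [bracket] = (589/π) × 0.889540 = 166.8 W/m².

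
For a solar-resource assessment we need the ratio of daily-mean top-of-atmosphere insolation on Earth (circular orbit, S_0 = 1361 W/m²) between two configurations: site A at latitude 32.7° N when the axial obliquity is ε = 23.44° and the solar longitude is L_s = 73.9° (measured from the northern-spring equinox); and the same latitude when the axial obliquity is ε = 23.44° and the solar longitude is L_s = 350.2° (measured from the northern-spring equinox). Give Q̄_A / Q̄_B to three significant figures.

Q̄_A / Q̄_B ≈ 1.44

— Configuration A (ϕ=+32.7°):
Solar declination: sin δ = sin ε · sin L_s = sin 23.44° × sin 73.9° = 0.38219, so δ = +22.469°.
cos h₀ = −tan(+32.7°) tan(+22.469°) = -0.2655, h₀ = 1.8395 rad.
Bracket: h₀ sin ϕ sin δ + cos ϕ cos δ sin h₀ = 1.8395×0.54024×0.38219 + 0.84151×0.92409×0.96411 = 0.379810 + 0.749722 = 1.129532.
Q̄ = (S_0/π) × [bracket] = (1361/π) × 1.129532 = 489.34 W/m².
— Configuration B (ϕ=+32.7°):
Solar declination: sin δ = sin ε · sin L_s = sin 23.44° × sin 350.2° = -0.06771, so δ = -3.882°.
cos h₀ = −tan(+32.7°) tan(-3.882°) = 0.0436, h₀ = 1.5272 rad.
Bracket: h₀ sin ϕ sin δ + cos ϕ cos δ sin h₀ = 1.5272×0.54024×-0.06771 + 0.84151×0.99771×0.99905 = -0.055864 + 0.838785 = 0.782921.
Q̄ = (S_0/π) × [bracket] = (1361/π) × 0.782921 = 339.18 W/m².
Ratio Q̄_A / Q̄_B = 489.34 / 339.18 = 1.443.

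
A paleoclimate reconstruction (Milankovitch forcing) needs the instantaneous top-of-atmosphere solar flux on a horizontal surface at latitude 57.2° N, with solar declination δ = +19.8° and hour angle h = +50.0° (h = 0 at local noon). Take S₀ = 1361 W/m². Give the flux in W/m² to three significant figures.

cos θ_z = sin φ sin δ + cos φ cos δ cos h = 0.284732 + 0.327618 = 0.612350.
Flux = S₀ · cos θ_z = 1361 × 0.612350 = 833.4 W/m².

833 W/m²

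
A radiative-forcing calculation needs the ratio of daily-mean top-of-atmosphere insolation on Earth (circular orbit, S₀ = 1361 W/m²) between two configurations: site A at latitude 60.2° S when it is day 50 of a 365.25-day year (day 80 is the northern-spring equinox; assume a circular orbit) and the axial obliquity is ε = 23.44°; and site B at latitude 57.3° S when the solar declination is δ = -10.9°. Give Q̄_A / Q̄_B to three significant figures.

— Configuration A (φ=-60.2°):
Solar longitude: λ_s = 360° × (50 − 80)/365.25 = -29.569°, i.e. -29.569° + 360° = 330.431°.
sin δ = sin 23.44° × sin 330.431° = -0.19630, so δ = -11.320°.
cos H₀ = −tan(-60.2°) tan(-11.320°) = -0.3496, H₀ = 1.9279 rad.
Bracket: H₀ sin φ sin δ + cos φ cos δ sin H₀ = 1.9279×-0.86777×-0.19630 + 0.49697×0.98054×0.93692 = 0.328405 + 0.456560 = 0.784965.
Q̄ = (S₀/π) × [bracket] = (1361/π) × 0.784965 = 340.06 W/m².
— Configuration B (φ=-57.3°):
cos H₀ = −tan(-57.3°) tan(-10.900°) = -0.3000, H₀ = 1.8754 rad.
Bracket: H₀ sin φ sin δ + cos φ cos δ sin H₀ = 1.8754×-0.84151×-0.18910 + 0.54024×0.98196×0.95395 = 0.298432 + 0.506065 = 0.804497.
Q̄ = (S₀/π) × [bracket] = (1361/π) × 0.804497 = 348.52 W/m².
Ratio Q̄_A / Q̄_B = 340.06 / 348.52 = 0.9757.

Q̄_A / Q̄_B ≈ 0.976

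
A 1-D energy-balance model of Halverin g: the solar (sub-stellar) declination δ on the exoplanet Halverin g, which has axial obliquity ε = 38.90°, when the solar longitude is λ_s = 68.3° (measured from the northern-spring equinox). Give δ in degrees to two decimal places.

δ = +35.69°

sin δ = sin ε · sin λ_s = sin 38.90° × sin 68.3° = 0.583461.
δ = arcsin(0.583461) = +35.69°.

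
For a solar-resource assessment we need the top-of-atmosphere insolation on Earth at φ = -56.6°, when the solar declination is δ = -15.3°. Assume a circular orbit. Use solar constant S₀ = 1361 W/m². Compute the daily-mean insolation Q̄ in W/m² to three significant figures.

cos H₀ = −tan(-56.6°) tan(-15.300°) = -0.4149, H₀ = 1.9986 rad.
Bracket: H₀ sin φ sin δ + cos φ cos δ sin H₀ = 1.9986×-0.83485×-0.26387 + 0.55048×0.96456×0.90987 = 0.440275 + 0.483115 = 0.923390.
Q̄ = (S₀/π) × [bracket] = (1361/π) × 0.923390 = 400.0 W/m².

Q̄ ≈ 400 W/m²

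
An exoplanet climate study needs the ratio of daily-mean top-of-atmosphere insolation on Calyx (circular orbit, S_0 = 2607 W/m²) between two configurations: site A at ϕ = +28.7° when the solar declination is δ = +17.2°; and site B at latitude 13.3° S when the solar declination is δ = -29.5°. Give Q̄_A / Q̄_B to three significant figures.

Q̄_A / Q̄_B ≈ 1.04

— Configuration A (ϕ=+28.7°):
cos h₀ = −tan(+28.7°) tan(+17.200°) = -0.1695, h₀ = 1.7411 rad.
Bracket: h₀ sin ϕ sin δ + cos ϕ cos δ sin h₀ = 1.7411×0.48022×0.29571 + 0.87715×0.95528×0.98553 = 0.247246 + 0.825799 = 1.073045.
Q̄ = (S_0/π) × [bracket] = (2607/π) × 1.073045 = 890.45 W/m².
— Configuration B (ϕ=-13.3°):
cos h₀ = −tan(-13.3°) tan(-29.500°) = -0.1337, h₀ = 1.7049 rad.
Bracket: h₀ sin ϕ sin δ + cos ϕ cos δ sin h₀ = 1.7049×-0.23005×-0.49242 + 0.97318×0.87036×0.99102 = 0.193133 + 0.839411 = 1.032544.
Q̄ = (S_0/π) × [bracket] = (2607/π) × 1.032544 = 856.84 W/m².
Ratio Q̄_A / Q̄_B = 890.45 / 856.84 = 1.039.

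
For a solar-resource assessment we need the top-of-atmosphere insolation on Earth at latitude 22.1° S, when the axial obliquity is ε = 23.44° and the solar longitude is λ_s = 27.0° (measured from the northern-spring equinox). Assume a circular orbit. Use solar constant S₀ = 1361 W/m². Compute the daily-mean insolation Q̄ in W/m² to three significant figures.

Q̄ ≈ 350 W/m²

Solar declination: sin δ = sin ε · sin λ_s = sin 23.44° × sin 27.0° = 0.18059, so δ = +10.404°.
cos H₀ = −tan(-22.1°) tan(+10.404°) = 0.0746, H₀ = 1.4962 rad.
Bracket: H₀ sin φ sin δ + cos φ cos δ sin H₀ = 1.4962×-0.37622×0.18059 + 0.92653×0.98356×0.99722 = -0.101654 + 0.908764 = 0.807110.
Q̄ = (S₀/π) × [bracket] = (1361/π) × 0.807110 = 349.7 W/m².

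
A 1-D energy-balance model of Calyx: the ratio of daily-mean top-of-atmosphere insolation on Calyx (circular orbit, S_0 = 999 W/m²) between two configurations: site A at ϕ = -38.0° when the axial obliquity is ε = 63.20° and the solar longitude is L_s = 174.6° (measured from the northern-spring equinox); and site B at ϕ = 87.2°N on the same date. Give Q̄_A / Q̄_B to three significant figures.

— Configuration A (ϕ=-38.0°):
Solar declination: sin δ = sin ε · sin L_s = sin 63.20° × sin 174.6° = 0.08400, so δ = +4.819°.
cos h₀ = −tan(-38.0°) tan(+4.819°) = 0.0659, h₀ = 1.5049 rad.
Bracket: h₀ sin ϕ sin δ + cos ϕ cos δ sin h₀ = 1.5049×-0.61566×0.08400 + 0.78801×0.99647×0.99783 = -0.077827 + 0.783524 = 0.705697.
Q̄ = (S_0/π) × [bracket] = (999/π) × 0.705697 = 224.41 W/m².
— Configuration B (ϕ=+87.2°):
cos h₀ = −tan(+87.2°) tan(+4.819°) = -1.7236 ≤ −1 ⇒ polar day, h₀ = π.
Bracket: h₀ sin ϕ sin δ + cos ϕ cos δ sin h₀ = 3.1416×0.99881×0.08400 + 0.04885×0.99647×0.00000 = 0.263580 + 0.000000 = 0.263580.
Q̄ = (S_0/π) × [bracket] = (999/π) × 0.263580 = 83.816 W/m².
Ratio Q̄_A / Q̄_B = 224.41 / 83.816 = 2.677.

Q̄_A / Q̄_B ≈ 2.68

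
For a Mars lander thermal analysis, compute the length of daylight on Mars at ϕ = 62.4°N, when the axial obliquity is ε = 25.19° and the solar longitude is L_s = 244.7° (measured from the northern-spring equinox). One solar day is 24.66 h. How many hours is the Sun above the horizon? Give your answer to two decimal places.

Solar declination: sin δ = sin ε · sin L_s = sin 25.19° × sin 244.7° = -0.38480, so δ = -22.631°.
cos h₀ = −tan ϕ · tan δ = −tan(+62.4°) × tan(-22.631°) = 0.7975, so h₀ = 0.6477 rad = 37.11°.
Daylight = 2h₀/(2π) × 24.66 h = (0.6477/π) × 24.66 = 5.08 h.

5.08 h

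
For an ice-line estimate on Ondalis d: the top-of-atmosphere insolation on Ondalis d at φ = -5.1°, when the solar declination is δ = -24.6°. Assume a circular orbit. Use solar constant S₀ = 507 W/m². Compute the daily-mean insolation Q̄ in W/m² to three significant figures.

Q̄ ≈ 156 W/m²

cos H₀ = −tan(-5.1°) tan(-24.600°) = -0.0409, H₀ = 1.6117 rad.
Bracket: H₀ sin φ sin δ + cos φ cos δ sin H₀ = 1.6117×-0.08889×-0.41628 + 0.99604×0.90924×0.99916 = 0.059638 + 0.904879 = 0.964517.
Q̄ = (S₀/π) × [bracket] = (507/π) × 0.964517 = 155.7 W/m².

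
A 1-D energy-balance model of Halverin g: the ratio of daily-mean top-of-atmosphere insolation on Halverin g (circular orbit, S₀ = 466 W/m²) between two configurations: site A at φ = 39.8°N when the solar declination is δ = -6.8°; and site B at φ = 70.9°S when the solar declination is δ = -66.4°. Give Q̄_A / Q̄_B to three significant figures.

Q̄_A / Q̄_B ≈ 0.238

— Configuration A (φ=+39.8°):
cos H₀ = −tan(+39.8°) tan(-6.800°) = 0.0993, H₀ = 1.4713 rad.
Bracket: H₀ sin φ sin δ + cos φ cos δ sin H₀ = 1.4713×0.64011×-0.11840 + 0.76828×0.99297×0.99505 = -0.111508 + 0.759103 = 0.647595.
Q̄ = (S₀/π) × [bracket] = (466/π) × 0.647595 = 96.059 W/m².
— Configuration B (φ=-70.9°):
cos H₀ = −tan(-70.9°) tan(-66.400°) = -6.6100 ≤ −1 ⇒ polar day, H₀ = π.
Bracket: H₀ sin φ sin δ + cos φ cos δ sin H₀ = 3.1416×-0.94495×-0.91636 + 0.32722×0.40035×0.00000 = 2.720357 + 0.000000 = 2.720357.
Q̄ = (S₀/π) × [bracket] = (466/π) × 2.720357 = 403.52 W/m².
Ratio Q̄_A / Q̄_B = 96.059 / 403.52 = 0.2381.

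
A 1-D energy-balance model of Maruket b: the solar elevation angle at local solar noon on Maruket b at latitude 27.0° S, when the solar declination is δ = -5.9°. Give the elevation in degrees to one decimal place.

At local noon the hour angle is zero, so the zenith angle equals |ϕ − δ| = |-27.0° − (-5.900°)| = 21.100°.
Elevation = 90° − 21.100° = 68.9°.

68.9°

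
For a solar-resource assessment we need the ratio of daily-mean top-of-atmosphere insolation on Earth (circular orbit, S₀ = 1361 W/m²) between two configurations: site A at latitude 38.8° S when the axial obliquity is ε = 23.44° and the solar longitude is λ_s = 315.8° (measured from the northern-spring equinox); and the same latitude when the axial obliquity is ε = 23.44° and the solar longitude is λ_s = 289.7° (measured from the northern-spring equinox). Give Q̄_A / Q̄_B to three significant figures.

Q̄_A / Q̄_B ≈ 0.922

— Configuration A (φ=-38.8°):
Solar declination: sin δ = sin ε · sin λ_s = sin 23.44° × sin 315.8° = -0.27732, so δ = -16.101°.
cos H₀ = −tan(-38.8°) tan(-16.101°) = -0.2321, H₀ = 1.8050 rad.
Bracket: H₀ sin φ sin δ + cos φ cos δ sin H₀ = 1.8050×-0.62660×-0.27732 + 0.77934×0.96078×0.97270 = 0.313653 + 0.728333 = 1.041986.
Q̄ = (S₀/π) × [bracket] = (1361/π) × 1.041986 = 451.41 W/m².
— Configuration B (φ=-38.8°):
Solar declination: sin δ = sin ε · sin λ_s = sin 23.44° × sin 289.7° = -0.37451, so δ = -21.994°.
cos H₀ = −tan(-38.8°) tan(-21.994°) = -0.3247, H₀ = 1.9015 rad.
Bracket: H₀ sin φ sin δ + cos φ cos δ sin H₀ = 1.9015×-0.62660×-0.37451 + 0.77934×0.92722×0.94580 = 0.446221 + 0.683454 = 1.129675.
Q̄ = (S₀/π) × [bracket] = (1361/π) × 1.129675 = 489.40 W/m².
Ratio Q̄_A / Q̄_B = 451.41 / 489.40 = 0.9224.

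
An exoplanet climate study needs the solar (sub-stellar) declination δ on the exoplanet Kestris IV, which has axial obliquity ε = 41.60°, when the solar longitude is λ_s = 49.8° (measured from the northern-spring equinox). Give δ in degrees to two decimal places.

sin δ = sin ε · sin λ_s = sin 41.60° × sin 49.8° = 0.507104.
δ = arcsin(0.507104) = +30.47°.

δ = +30.47°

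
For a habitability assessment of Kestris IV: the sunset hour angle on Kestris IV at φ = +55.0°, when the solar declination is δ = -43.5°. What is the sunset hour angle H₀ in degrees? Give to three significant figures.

H₀ = 0.00°

cos H₀ = −tan φ · tan δ = 1.3553 ≥ 1, so the host star never rises (polar night) and H₀ = 0.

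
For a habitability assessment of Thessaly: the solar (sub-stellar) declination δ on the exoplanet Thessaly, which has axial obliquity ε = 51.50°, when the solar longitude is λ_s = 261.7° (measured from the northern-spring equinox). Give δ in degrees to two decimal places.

sin δ = sin ε · sin λ_s = sin 51.50° × sin 261.7° = -0.774411.
δ = arcsin(-0.774411) = -50.75°.

δ = -50.75°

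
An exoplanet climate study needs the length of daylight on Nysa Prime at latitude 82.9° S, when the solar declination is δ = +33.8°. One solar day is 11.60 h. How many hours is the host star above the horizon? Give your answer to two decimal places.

cos H₀ = −tan φ · tan δ = 5.3746 ≥ 1, so the host star never rises (polar night) and H₀ = 0.
Daylight = 2H₀/(2π) × 11.60 h = (0.0000/π) × 11.60 = 0.00 h.

0.00 h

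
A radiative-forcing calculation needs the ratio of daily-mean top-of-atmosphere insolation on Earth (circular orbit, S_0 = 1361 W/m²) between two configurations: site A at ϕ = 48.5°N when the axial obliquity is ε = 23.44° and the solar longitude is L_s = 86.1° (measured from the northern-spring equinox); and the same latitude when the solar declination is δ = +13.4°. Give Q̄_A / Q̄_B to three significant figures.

Q̄_A / Q̄_B ≈ 1.22

— Configuration A (ϕ=+48.5°):
Solar declination: sin δ = sin ε · sin L_s = sin 23.44° × sin 86.1° = 0.39687, so δ = +23.382°.
cos h₀ = −tan(+48.5°) tan(+23.382°) = -0.4887, h₀ = 2.0814 rad.
Bracket: h₀ sin ϕ sin δ + cos ϕ cos δ sin h₀ = 2.0814×0.74896×0.39687 + 0.66262×0.91788×0.87245 = 0.618675 + 0.530629 = 1.149304.
Q̄ = (S_0/π) × [bracket] = (1361/π) × 1.149304 = 497.90 W/m².
— Configuration B (ϕ=+48.5°):
cos h₀ = −tan(+48.5°) tan(+13.400°) = -0.2693, h₀ = 1.8434 rad.
Bracket: h₀ sin ϕ sin δ + cos ϕ cos δ sin h₀ = 1.8434×0.74896×0.23175 + 0.66262×0.97278×0.96306 = 0.319962 + 0.620773 = 0.940735.
Q̄ = (S_0/π) × [bracket] = (1361/π) × 0.940735 = 407.54 W/m².
Ratio Q̄_A / Q̄_B = 497.90 / 407.54 = 1.222.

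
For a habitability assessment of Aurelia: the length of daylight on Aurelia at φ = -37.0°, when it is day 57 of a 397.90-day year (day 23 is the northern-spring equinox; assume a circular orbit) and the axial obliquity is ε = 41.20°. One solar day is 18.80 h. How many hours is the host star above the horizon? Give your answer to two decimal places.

Solar longitude: λ_s = 360° × (57 − 23)/397.90 = 30.761°.
sin δ = sin 41.20° × sin 30.761° = 0.33690, so δ = +19.688°.
cos H₀ = −tan φ · tan δ = −tan(-37.0°) × tan(+19.688°) = 0.2696, so H₀ = 1.2978 rad = 74.36°.
Daylight = 2H₀/(2π) × 18.80 h = (1.2978/π) × 18.80 = 7.77 h.

7.77 h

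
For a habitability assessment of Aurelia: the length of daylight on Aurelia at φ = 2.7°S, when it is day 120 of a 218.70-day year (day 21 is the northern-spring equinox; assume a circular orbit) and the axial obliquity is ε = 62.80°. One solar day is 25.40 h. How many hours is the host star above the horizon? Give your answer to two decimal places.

Solar longitude: λ_s = 360° × (120 − 21)/218.70 = 162.963°.
sin δ = sin 62.80° × sin 162.963° = 0.26059, so δ = +15.105°.
cos H₀ = −tan φ · tan δ = −tan(-2.7°) × tan(+15.105°) = 0.0127, so H₀ = 1.5581 rad = 89.27°.
Daylight = 2H₀/(2π) × 25.40 h = (1.5581/π) × 25.40 = 12.60 h.

12.60 h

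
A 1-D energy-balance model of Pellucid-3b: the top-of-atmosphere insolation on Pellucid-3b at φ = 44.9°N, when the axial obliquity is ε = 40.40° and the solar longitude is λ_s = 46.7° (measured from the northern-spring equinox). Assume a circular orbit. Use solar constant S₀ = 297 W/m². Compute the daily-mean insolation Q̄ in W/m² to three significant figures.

Q̄ ≈ 117 W/m²

Solar declination: sin δ = sin ε · sin λ_s = sin 40.40° × sin 46.7° = 0.47168, so δ = +28.144°.
cos H₀ = −tan(+44.9°) tan(+28.144°) = -0.5331, H₀ = 2.1330 rad.
Bracket: H₀ sin φ sin δ + cos φ cos δ sin H₀ = 2.1330×0.70587×0.47168 + 0.70834×0.88177×0.84607 = 0.710171 + 0.528449 = 1.238620.
Q̄ = (S₀/π) × [bracket] = (297/π) × 1.238620 = 117.1 W/m².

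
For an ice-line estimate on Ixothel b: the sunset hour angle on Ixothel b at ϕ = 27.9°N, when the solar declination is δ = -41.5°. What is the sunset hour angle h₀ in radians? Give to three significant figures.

cos h₀ = −tan ϕ · tan δ = −tan(+27.9°) × tan(-41.500°) = 0.4684, so h₀ = 1.0833 rad = 62.07°.

h₀ = 1.08 rad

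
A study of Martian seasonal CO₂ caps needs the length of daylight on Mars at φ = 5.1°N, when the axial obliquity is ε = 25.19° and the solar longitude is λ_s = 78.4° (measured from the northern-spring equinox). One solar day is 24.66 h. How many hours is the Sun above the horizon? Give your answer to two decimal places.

12.65 h

Solar declination: sin δ = sin ε · sin λ_s = sin 25.19° × sin 78.4° = 0.41693, so δ = +24.641°.
cos H₀ = −tan φ · tan δ = −tan(+5.1°) × tan(+24.641°) = -0.0409, so H₀ = 1.6117 rad = 92.35°.
Daylight = 2H₀/(2π) × 24.66 h = (1.6117/π) × 24.66 = 12.65 h.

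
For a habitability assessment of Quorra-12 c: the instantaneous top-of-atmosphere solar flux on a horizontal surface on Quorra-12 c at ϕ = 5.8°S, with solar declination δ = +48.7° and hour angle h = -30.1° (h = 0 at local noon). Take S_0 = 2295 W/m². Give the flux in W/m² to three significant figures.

1.13e+03 W/m²

cos θ_z = sin ϕ sin δ + cos ϕ cos δ cos h = -0.075920 + 0.568078 = 0.492158.
Flux = S_0 · cos θ_z = 2295 × 0.492158 = 1130 W/m².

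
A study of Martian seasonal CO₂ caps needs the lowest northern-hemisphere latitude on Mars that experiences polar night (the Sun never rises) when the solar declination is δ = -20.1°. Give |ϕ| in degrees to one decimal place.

Polar night requires cos h₀ = −tan ϕ tan δ ≥ 1, i.e. tan ϕ tan δ ≤ −1.
The boundary is |tan ϕ| · |tan δ| = 1, so |ϕ| = 90° − |δ| = 90° − 20.1° = 69.9° in the northern hemisphere.

|ϕ| = 69.9°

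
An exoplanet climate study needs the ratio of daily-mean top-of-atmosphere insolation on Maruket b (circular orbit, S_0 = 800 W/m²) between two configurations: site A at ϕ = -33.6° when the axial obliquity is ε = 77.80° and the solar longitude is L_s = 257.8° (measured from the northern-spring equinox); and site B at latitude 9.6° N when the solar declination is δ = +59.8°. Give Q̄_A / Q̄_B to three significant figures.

Q̄_A / Q̄_B ≈ 2.23

— Configuration A (ϕ=-33.6°):
Solar declination: sin δ = sin ε · sin L_s = sin 77.80° × sin 257.8° = -0.95534, so δ = -72.812°.
cos h₀ = −tan(-33.6°) tan(-72.812°) = -2.1480 ≤ −1 ⇒ polar day, h₀ = π.
Bracket: h₀ sin ϕ sin δ + cos ϕ cos δ sin h₀ = 3.1416×-0.55339×-0.95534 + 0.83292×0.29550×0.00000 = 1.660887 + 0.000000 = 1.660887.
Q̄ = (S_0/π) × [bracket] = (800/π) × 1.660887 = 422.94 W/m².
— Configuration B (ϕ=+9.6°):
cos h₀ = −tan(+9.6°) tan(+59.800°) = -0.2906, h₀ = 1.8657 rad.
Bracket: h₀ sin ϕ sin δ + cos ϕ cos δ sin h₀ = 1.8657×0.16677×0.86427 + 0.98600×0.50302×0.95684 = 0.268911 + 0.474571 = 0.743482.
Q̄ = (S_0/π) × [bracket] = (800/π) × 0.743482 = 189.33 W/m².
Ratio Q̄_A / Q̄_B = 422.94 / 189.33 = 2.234.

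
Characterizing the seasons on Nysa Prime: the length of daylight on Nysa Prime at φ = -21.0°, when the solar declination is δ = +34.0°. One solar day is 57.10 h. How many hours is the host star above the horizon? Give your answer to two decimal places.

23.79 h

cos H₀ = −tan φ · tan δ = −tan(-21.0°) × tan(+34.000°) = 0.2589, so H₀ = 1.3089 rad = 74.99°.
Daylight = 2H₀/(2π) × 57.10 h = (1.3089/π) × 57.10 = 23.79 h.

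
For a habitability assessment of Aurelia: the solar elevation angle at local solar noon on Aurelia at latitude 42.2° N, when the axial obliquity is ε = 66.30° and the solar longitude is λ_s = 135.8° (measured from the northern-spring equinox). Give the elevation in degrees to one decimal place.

87.5°

Solar declination: sin δ = sin ε · sin λ_s = sin 66.30° × sin 135.8° = 0.63837, so δ = +39.670°.
At local noon the hour angle is zero, so the zenith angle equals |φ − δ| = |+42.2° − (+39.670°)| = 2.530°.
Elevation = 90° − 2.530° = 87.5°.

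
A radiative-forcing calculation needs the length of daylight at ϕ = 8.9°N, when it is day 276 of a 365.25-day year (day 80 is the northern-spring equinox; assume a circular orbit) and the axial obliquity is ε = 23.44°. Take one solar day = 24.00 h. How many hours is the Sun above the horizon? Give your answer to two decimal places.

11.89 h

Solar longitude: L_s = 360° × (276 − 80)/365.25 = 193.183°.
sin δ = sin 23.44° × sin 193.183° = -0.09072, so δ = -5.205°.
cos h₀ = −tan ϕ · tan δ = −tan(+8.9°) × tan(-5.205°) = 0.0143, so h₀ = 1.5565 rad = 89.18°.
Daylight = 2h₀/(2π) × 24.00 h = (1.5565/π) × 24.00 = 11.89 h.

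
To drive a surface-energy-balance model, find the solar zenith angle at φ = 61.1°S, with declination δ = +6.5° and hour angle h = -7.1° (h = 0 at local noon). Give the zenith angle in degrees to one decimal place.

cos θ_z = sin φ sin δ + cos φ cos δ cos h = -0.099105 + 0.476494 = 0.377389.
θ_z = arccos(0.377389) = 67.8°.

θ_z = 67.8°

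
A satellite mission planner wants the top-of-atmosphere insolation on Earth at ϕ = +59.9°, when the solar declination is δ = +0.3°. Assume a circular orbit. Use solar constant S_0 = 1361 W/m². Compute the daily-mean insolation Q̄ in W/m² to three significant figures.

Q̄ ≈ 220 W/m²

cos h₀ = −tan(+59.9°) tan(+0.300°) = -0.0090, h₀ = 1.5798 rad.
Bracket: h₀ sin ϕ sin δ + cos ϕ cos δ sin h₀ = 1.5798×0.86515×0.00524 + 0.50151×0.99999×0.99996 = 0.007162 + 0.501485 = 0.508647.
Q̄ = (S_0/π) × [bracket] = (1361/π) × 0.508647 = 220.4 W/m².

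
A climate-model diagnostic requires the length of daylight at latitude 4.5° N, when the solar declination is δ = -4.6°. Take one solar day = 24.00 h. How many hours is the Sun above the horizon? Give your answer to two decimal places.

cos h₀ = −tan ϕ · tan δ = −tan(+4.5°) × tan(-4.600°) = 0.0063, so h₀ = 1.5645 rad = 89.64°.
Daylight = 2h₀/(2π) × 24.00 h = (1.5645/π) × 24.00 = 11.95 h.

11.95 h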